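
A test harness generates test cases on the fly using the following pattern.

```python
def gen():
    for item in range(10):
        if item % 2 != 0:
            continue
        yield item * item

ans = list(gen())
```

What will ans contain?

Step 1: Only yield item**2 when item is divisible by 2:
  item=0: 0 % 2 == 0, yield 0**2 = 0
  item=2: 2 % 2 == 0, yield 2**2 = 4
  item=4: 4 % 2 == 0, yield 4**2 = 16
  item=6: 6 % 2 == 0, yield 6**2 = 36
  item=8: 8 % 2 == 0, yield 8**2 = 64
Therefore ans = [0, 4, 16, 36, 64].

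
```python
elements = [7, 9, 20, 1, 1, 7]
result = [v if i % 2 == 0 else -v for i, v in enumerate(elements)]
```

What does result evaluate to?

Step 1: For each (i, v), keep v if i is even, negate if odd:
  i=0 (even): keep 7
  i=1 (odd): negate to -9
  i=2 (even): keep 20
  i=3 (odd): negate to -1
  i=4 (even): keep 1
  i=5 (odd): negate to -7
Therefore result = [7, -9, 20, -1, 1, -7].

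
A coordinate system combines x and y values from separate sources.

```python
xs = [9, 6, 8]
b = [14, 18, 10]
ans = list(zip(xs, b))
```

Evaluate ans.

Step 1: zip pairs elements at same index:
  Index 0: (9, 14)
  Index 1: (6, 18)
  Index 2: (8, 10)
Therefore ans = [(9, 14), (6, 18), (8, 10)].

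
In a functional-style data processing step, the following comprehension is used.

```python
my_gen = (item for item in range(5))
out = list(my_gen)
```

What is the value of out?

Step 1: Generator expression iterates range(5): [0, 1, 2, 3, 4].
Step 2: list() collects all values.
Therefore out = [0, 1, 2, 3, 4].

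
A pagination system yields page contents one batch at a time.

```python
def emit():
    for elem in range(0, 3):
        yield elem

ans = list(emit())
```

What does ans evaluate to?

Step 1: The generator yields each value from range(0, 3).
Step 2: list() consumes all yields: [0, 1, 2].
Therefore ans = [0, 1, 2].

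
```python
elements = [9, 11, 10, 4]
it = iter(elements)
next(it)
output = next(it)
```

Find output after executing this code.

Step 1: Create iterator over [9, 11, 10, 4].
Step 2: next() consumes 9.
Step 3: next() returns 11.
Therefore output = 11.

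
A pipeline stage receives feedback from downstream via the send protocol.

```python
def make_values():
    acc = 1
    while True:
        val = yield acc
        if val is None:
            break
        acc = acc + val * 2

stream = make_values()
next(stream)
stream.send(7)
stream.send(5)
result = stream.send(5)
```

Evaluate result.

Step 1: next() -> yield acc=1.
Step 2: send(7) -> val=7, acc = 1 + 7*2 = 15, yield 15.
Step 3: send(5) -> val=5, acc = 15 + 5*2 = 25, yield 25.
Step 4: send(5) -> val=5, acc = 25 + 5*2 = 35, yield 35.
Therefore result = 35.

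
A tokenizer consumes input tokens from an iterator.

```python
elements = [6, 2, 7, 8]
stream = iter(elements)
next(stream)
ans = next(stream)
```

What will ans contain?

Step 1: Create iterator over [6, 2, 7, 8].
Step 2: next() consumes 6.
Step 3: next() returns 2.
Therefore ans = 2.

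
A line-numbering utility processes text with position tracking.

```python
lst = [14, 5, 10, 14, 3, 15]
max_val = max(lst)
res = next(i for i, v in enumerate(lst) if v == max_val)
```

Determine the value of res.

Step 1: max([14, 5, 10, 14, 3, 15]) = 15.
Step 2: Find first index where value == 15:
  Index 0: 14 != 15
  Index 1: 5 != 15
  Index 2: 10 != 15
  Index 3: 14 != 15
  Index 4: 3 != 15
  Index 5: 15 == 15, found!
Therefore res = 5.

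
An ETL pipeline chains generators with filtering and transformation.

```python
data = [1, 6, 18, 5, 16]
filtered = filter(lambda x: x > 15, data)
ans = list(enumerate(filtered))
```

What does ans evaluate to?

Step 1: Filter [1, 6, 18, 5, 16] for > 15: [18, 16].
Step 2: enumerate re-indexes from 0: [(0, 18), (1, 16)].
Therefore ans = [(0, 18), (1, 16)].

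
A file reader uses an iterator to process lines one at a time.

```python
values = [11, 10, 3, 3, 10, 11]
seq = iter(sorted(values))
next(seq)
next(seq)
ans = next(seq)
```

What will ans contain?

Step 1: sorted([11, 10, 3, 3, 10, 11]) = [3, 3, 10, 10, 11, 11].
Step 2: Create iterator and skip 2 elements.
Step 3: next() returns 10.
Therefore ans = 10.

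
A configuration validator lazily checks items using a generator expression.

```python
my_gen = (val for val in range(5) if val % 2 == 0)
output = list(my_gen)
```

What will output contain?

Step 1: Filter range(5) keeping only even values:
  val=0: even, included
  val=1: odd, excluded
  val=2: even, included
  val=3: odd, excluded
  val=4: even, included
Therefore output = [0, 2, 4].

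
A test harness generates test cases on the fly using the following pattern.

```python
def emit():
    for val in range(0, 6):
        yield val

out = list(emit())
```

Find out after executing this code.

Step 1: The generator yields each value from range(0, 6).
Step 2: list() consumes all yields: [0, 1, 2, 3, 4, 5].
Therefore out = [0, 1, 2, 3, 4, 5].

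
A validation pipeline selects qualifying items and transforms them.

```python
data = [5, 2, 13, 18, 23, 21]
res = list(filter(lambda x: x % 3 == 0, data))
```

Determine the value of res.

Step 1: Filter elements divisible by 3:
  5 % 3 = 2: removed
  2 % 3 = 2: removed
  13 % 3 = 1: removed
  18 % 3 = 0: kept
  23 % 3 = 2: removed
  21 % 3 = 0: kept
Therefore res = [18, 21].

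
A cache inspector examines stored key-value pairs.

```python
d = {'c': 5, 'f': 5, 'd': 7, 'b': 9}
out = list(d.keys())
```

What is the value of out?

Step 1: d.keys() returns the dictionary keys in insertion order.
Therefore out = ['c', 'f', 'd', 'b'].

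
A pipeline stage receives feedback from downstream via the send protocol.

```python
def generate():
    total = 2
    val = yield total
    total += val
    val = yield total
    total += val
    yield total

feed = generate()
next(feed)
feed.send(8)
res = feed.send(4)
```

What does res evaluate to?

Step 1: next() -> yield total=2.
Step 2: send(8) -> val=8, total = 2+8 = 10, yield 10.
Step 3: send(4) -> val=4, total = 10+4 = 14, yield 14.
Therefore res = 14.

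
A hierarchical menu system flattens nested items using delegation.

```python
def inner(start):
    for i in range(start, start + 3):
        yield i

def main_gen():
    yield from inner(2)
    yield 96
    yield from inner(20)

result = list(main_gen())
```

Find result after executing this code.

Step 1: main_gen() delegates to inner(2):
  yield 2
  yield 3
  yield 4
Step 2: yield 96
Step 3: Delegates to inner(20):
  yield 20
  yield 21
  yield 22
Therefore result = [2, 3, 4, 96, 20, 21, 22].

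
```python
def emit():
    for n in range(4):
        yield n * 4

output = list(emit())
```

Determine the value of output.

Step 1: For each n in range(4), yield n * 4:
  n=0: yield 0 * 4 = 0
  n=1: yield 1 * 4 = 4
  n=2: yield 2 * 4 = 8
  n=3: yield 3 * 4 = 12
Therefore output = [0, 4, 8, 12].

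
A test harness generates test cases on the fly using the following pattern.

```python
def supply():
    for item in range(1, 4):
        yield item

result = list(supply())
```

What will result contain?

Step 1: The generator yields each value from range(1, 4).
Step 2: list() consumes all yields: [1, 2, 3].
Therefore result = [1, 2, 3].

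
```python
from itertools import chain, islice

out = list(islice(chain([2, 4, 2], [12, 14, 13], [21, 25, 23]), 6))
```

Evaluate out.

Step 1: chain([2, 4, 2], [12, 14, 13], [21, 25, 23]) = [2, 4, 2, 12, 14, 13, 21, 25, 23].
Step 2: islice takes first 6 elements: [2, 4, 2, 12, 14, 13].
Therefore out = [2, 4, 2, 12, 14, 13].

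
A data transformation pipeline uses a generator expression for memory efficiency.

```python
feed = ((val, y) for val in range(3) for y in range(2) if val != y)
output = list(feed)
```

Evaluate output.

Step 1: Nested generator over range(3) x range(2) where val != y:
  (0, 0): excluded (val == y)
  (0, 1): included
  (1, 0): included
  (1, 1): excluded (val == y)
  (2, 0): included
  (2, 1): included
Therefore output = [(0, 1), (1, 0), (2, 0), (2, 1)].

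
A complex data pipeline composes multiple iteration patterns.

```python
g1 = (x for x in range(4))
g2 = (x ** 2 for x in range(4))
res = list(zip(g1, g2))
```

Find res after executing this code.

Step 1: g1 produces [0, 1, 2, 3].
Step 2: g2 produces [0, 1, 4, 9].
Step 3: zip pairs them: [(0, 0), (1, 1), (2, 4), (3, 9)].
Therefore res = [(0, 0), (1, 1), (2, 4), (3, 9)].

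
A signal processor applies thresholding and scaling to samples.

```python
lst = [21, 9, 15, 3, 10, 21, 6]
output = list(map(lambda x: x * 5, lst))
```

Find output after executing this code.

Step 1: Apply lambda x: x * 5 to each element:
  21 -> 105
  9 -> 45
  15 -> 75
  3 -> 15
  10 -> 50
  21 -> 105
  6 -> 30
Therefore output = [105, 45, 75, 15, 50, 105, 30].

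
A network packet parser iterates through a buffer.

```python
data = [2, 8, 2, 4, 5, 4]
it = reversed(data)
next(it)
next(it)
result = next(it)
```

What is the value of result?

Step 1: reversed([2, 8, 2, 4, 5, 4]) gives iterator: [4, 5, 4, 2, 8, 2].
Step 2: First next() = 4, second next() = 5.
Step 3: Third next() = 4.
Therefore result = 4.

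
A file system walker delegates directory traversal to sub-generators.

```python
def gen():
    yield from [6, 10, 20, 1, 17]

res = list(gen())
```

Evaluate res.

Step 1: yield from delegates to the iterable, yielding each element.
Step 2: Collected values: [6, 10, 20, 1, 17].
Therefore res = [6, 10, 20, 1, 17].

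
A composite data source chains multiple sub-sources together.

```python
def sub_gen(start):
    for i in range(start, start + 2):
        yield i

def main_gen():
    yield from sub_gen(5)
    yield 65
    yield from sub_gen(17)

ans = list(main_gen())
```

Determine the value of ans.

Step 1: main_gen() delegates to sub_gen(5):
  yield 5
  yield 6
Step 2: yield 65
Step 3: Delegates to sub_gen(17):
  yield 17
  yield 18
Therefore ans = [5, 6, 65, 17, 18].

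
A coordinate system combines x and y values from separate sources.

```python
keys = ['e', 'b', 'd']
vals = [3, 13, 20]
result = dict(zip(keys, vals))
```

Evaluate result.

Step 1: zip pairs keys with values:
  'e' -> 3
  'b' -> 13
  'd' -> 20
Therefore result = {'e': 3, 'b': 13, 'd': 20}.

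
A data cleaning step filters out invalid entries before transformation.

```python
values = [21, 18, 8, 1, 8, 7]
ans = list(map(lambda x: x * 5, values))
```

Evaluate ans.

Step 1: Apply lambda x: x * 5 to each element:
  21 -> 105
  18 -> 90
  8 -> 40
  1 -> 5
  8 -> 40
  7 -> 35
Therefore ans = [105, 90, 40, 5, 40, 35].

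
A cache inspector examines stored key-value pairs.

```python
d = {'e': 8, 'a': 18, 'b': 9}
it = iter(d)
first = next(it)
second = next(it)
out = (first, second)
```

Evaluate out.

Step 1: iter(d) iterates over keys: ['e', 'a', 'b'].
Step 2: first = next(it) = 'e', second = next(it) = 'a'.
Therefore out = ('e', 'a').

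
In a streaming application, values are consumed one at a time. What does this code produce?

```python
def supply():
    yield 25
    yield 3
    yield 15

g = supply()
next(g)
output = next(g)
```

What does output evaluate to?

Step 1: supply() creates a generator.
Step 2: next(g) yields 25 (consumed and discarded).
Step 3: next(g) yields 3, assigned to output.
Therefore output = 3.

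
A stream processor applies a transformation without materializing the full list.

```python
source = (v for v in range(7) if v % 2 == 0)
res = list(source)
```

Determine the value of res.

Step 1: Filter range(7) keeping only even values:
  v=0: even, included
  v=1: odd, excluded
  v=2: even, included
  v=3: odd, excluded
  v=4: even, included
  v=5: odd, excluded
  v=6: even, included
Therefore res = [0, 2, 4, 6].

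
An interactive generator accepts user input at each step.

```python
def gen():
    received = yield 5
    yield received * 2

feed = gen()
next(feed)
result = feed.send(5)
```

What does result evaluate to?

Step 1: next(feed) advances to first yield, producing 5.
Step 2: send(5) resumes, received = 5.
Step 3: yield received * 2 = 5 * 2 = 10.
Therefore result = 10.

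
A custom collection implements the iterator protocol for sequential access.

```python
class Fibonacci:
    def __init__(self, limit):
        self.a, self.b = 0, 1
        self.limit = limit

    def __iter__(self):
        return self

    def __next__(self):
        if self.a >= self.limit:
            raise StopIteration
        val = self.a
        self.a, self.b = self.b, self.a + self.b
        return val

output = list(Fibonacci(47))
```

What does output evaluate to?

Step 1: Fibonacci-like sequence (a=0, b=1) until >= 47:
  Yield 0, then a,b = 1,1
  Yield 1, then a,b = 1,2
  Yield 1, then a,b = 2,3
  Yield 2, then a,b = 3,5
  Yield 3, then a,b = 5,8
  Yield 5, then a,b = 8,13
  Yield 8, then a,b = 13,21
  Yield 13, then a,b = 21,34
  Yield 21, then a,b = 34,55
  Yield 34, then a,b = 55,89
Step 2: 55 >= 47, stop.
Therefore output = [0, 1, 1, 2, 3, 5, 8, 13, 21, 34].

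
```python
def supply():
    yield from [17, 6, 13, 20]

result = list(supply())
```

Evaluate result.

Step 1: yield from delegates to the iterable, yielding each element.
Step 2: Collected values: [17, 6, 13, 20].
Therefore result = [17, 6, 13, 20].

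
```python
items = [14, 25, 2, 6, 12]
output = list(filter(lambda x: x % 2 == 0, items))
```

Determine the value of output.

Step 1: Filter elements divisible by 2:
  14 % 2 = 0: kept
  25 % 2 = 1: removed
  2 % 2 = 0: kept
  6 % 2 = 0: kept
  12 % 2 = 0: kept
Therefore output = [14, 2, 6, 12].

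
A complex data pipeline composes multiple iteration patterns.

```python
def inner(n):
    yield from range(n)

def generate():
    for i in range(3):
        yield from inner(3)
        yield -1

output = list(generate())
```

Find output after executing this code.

Step 1: For each i in range(3):
  i=0: yield from inner(3) -> [0, 1, 2], then yield -1
  i=1: yield from inner(3) -> [0, 1, 2], then yield -1
  i=2: yield from inner(3) -> [0, 1, 2], then yield -1
Therefore output = [0, 1, 2, -1, 0, 1, 2, -1, 0, 1, 2, -1].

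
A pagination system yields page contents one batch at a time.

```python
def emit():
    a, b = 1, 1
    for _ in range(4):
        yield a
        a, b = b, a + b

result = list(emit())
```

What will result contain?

Step 1: Fibonacci-like sequence starting with a=1, b=1:
  Iteration 1: yield a=1, then a,b = 1,2
  Iteration 2: yield a=1, then a,b = 2,3
  Iteration 3: yield a=2, then a,b = 3,5
  Iteration 4: yield a=3, then a,b = 5,8
Therefore result = [1, 1, 2, 3].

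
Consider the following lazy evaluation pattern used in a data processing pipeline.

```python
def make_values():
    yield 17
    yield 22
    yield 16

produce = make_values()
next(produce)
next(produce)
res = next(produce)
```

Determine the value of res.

Step 1: make_values() creates a generator.
Step 2: next(produce) yields 17 (consumed and discarded).
Step 3: next(produce) yields 22 (consumed and discarded).
Step 4: next(produce) yields 16, assigned to res.
Therefore res = 16.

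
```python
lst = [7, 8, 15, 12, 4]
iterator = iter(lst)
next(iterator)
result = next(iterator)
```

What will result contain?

Step 1: Create iterator over [7, 8, 15, 12, 4].
Step 2: next() consumes 7.
Step 3: next() returns 8.
Therefore result = 8.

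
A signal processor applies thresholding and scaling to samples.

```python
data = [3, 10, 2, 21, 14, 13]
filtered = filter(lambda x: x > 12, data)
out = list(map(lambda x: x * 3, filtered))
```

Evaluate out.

Step 1: Filter data for elements > 12:
  3: removed
  10: removed
  2: removed
  21: kept
  14: kept
  13: kept
Step 2: Map x * 3 on filtered [21, 14, 13]:
  21 -> 63
  14 -> 42
  13 -> 39
Therefore out = [63, 42, 39].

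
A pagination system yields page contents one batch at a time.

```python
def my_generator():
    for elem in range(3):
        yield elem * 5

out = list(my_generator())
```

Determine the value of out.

Step 1: For each elem in range(3), yield elem * 5:
  elem=0: yield 0 * 5 = 0
  elem=1: yield 1 * 5 = 5
  elem=2: yield 2 * 5 = 10
Therefore out = [0, 5, 10].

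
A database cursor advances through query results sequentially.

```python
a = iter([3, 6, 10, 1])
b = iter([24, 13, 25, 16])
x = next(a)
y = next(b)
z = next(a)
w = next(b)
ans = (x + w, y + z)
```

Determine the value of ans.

Step 1: a iterates [3, 6, 10, 1], b iterates [24, 13, 25, 16].
Step 2: x = next(a) = 3, y = next(b) = 24.
Step 3: z = next(a) = 6, w = next(b) = 13.
Step 4: ans = (3 + 13, 24 + 6) = (16, 30).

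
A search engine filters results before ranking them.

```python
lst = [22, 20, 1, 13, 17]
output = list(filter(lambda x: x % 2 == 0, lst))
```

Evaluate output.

Step 1: Filter elements divisible by 2:
  22 % 2 = 0: kept
  20 % 2 = 0: kept
  1 % 2 = 1: removed
  13 % 2 = 1: removed
  17 % 2 = 1: removed
Therefore output = [22, 20].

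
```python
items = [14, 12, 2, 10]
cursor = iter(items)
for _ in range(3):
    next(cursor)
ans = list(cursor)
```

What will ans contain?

Step 1: Create iterator over [14, 12, 2, 10].
Step 2: Advance 3 positions (consuming [14, 12, 2]).
Step 3: list() collects remaining elements: [10].
Therefore ans = [10].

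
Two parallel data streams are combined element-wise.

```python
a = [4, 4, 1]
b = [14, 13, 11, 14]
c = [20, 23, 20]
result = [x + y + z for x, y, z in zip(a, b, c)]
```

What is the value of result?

Step 1: zip three lists (truncates to shortest, len=3):
  4 + 14 + 20 = 38
  4 + 13 + 23 = 40
  1 + 11 + 20 = 32
Therefore result = [38, 40, 32].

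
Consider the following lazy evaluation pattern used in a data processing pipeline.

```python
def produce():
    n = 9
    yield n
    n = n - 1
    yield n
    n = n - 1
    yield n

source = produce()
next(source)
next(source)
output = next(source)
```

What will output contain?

Step 1: Trace through generator execution:
  Yield 1: n starts at 9, yield 9
  Yield 2: n = 9 - 1 = 8, yield 8
  Yield 3: n = 8 - 1 = 7, yield 7
Step 2: First next() gets 9, second next() gets the second value, third next() yields 7.
Therefore output = 7.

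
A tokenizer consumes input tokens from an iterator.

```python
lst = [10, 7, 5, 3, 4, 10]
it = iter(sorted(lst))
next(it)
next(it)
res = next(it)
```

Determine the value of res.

Step 1: sorted([10, 7, 5, 3, 4, 10]) = [3, 4, 5, 7, 10, 10].
Step 2: Create iterator and skip 2 elements.
Step 3: next() returns 5.
Therefore res = 5.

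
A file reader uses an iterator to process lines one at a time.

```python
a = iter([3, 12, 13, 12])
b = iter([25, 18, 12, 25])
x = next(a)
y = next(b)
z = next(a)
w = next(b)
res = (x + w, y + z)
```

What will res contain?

Step 1: a iterates [3, 12, 13, 12], b iterates [25, 18, 12, 25].
Step 2: x = next(a) = 3, y = next(b) = 25.
Step 3: z = next(a) = 12, w = next(b) = 18.
Step 4: res = (3 + 18, 25 + 12) = (21, 37).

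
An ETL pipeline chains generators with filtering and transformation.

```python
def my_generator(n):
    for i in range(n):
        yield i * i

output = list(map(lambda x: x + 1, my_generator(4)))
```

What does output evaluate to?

Step 1: my_generator(4) yields squares: [0, 1, 4, 9].
Step 2: map adds 1 to each: [1, 2, 5, 10].
Therefore output = [1, 2, 5, 10].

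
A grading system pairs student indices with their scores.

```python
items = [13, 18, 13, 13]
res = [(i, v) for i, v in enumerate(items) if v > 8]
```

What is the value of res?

Step 1: Filter enumerate([13, 18, 13, 13]) keeping v > 8:
  (0, 13): 13 > 8, included
  (1, 18): 18 > 8, included
  (2, 13): 13 > 8, included
  (3, 13): 13 > 8, included
Therefore res = [(0, 13), (1, 18), (2, 13), (3, 13)].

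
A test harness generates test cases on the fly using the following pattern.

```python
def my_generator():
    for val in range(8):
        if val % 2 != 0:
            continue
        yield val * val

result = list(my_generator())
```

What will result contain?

Step 1: Only yield val**2 when val is divisible by 2:
  val=0: 0 % 2 == 0, yield 0**2 = 0
  val=2: 2 % 2 == 0, yield 2**2 = 4
  val=4: 4 % 2 == 0, yield 4**2 = 16
  val=6: 6 % 2 == 0, yield 6**2 = 36
Therefore result = [0, 4, 16, 36].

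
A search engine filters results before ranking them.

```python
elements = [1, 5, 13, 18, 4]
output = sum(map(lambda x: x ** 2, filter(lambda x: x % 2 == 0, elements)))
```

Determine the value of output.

Step 1: Filter even numbers from [1, 5, 13, 18, 4]: [18, 4]
Step 2: Square each: [324, 16]
Step 3: Sum = 340.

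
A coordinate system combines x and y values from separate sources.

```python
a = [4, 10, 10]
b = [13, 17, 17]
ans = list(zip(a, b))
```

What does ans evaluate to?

Step 1: zip pairs elements at same index:
  Index 0: (4, 13)
  Index 1: (10, 17)
  Index 2: (10, 17)
Therefore ans = [(4, 13), (10, 17), (10, 17)].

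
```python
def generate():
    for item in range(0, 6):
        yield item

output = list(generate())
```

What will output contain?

Step 1: The generator yields each value from range(0, 6).
Step 2: list() consumes all yields: [0, 1, 2, 3, 4, 5].
Therefore output = [0, 1, 2, 3, 4, 5].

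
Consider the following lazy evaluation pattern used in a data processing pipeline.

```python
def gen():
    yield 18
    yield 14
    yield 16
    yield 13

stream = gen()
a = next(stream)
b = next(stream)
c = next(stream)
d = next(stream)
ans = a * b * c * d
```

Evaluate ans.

Step 1: Create generator and consume all values:
  a = next(stream) = 18
  b = next(stream) = 14
  c = next(stream) = 16
  d = next(stream) = 13
Step 2: ans = 18 * 14 * 16 * 13 = 52416.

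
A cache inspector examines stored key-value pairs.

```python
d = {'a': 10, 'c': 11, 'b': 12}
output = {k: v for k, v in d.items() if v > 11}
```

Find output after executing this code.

Step 1: Filter items where value > 11:
  'a': 10 <= 11: removed
  'c': 11 <= 11: removed
  'b': 12 > 11: kept
Therefore output = {'b': 12}.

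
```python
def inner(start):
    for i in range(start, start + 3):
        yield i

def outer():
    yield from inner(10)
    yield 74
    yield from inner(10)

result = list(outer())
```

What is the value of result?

Step 1: outer() delegates to inner(10):
  yield 10
  yield 11
  yield 12
Step 2: yield 74
Step 3: Delegates to inner(10):
  yield 10
  yield 11
  yield 12
Therefore result = [10, 11, 12, 74, 10, 11, 12].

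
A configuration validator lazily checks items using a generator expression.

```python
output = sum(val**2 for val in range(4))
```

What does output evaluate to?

Step 1: Compute val**2 for each val in range(4):
  val=0: 0**2 = 0
  val=1: 1**2 = 1
  val=2: 2**2 = 4
  val=3: 3**2 = 9
Step 2: sum = 0 + 1 + 4 + 9 = 14.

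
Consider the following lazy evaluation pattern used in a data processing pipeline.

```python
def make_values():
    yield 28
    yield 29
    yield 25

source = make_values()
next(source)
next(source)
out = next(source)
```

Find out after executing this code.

Step 1: make_values() creates a generator.
Step 2: next(source) yields 28 (consumed and discarded).
Step 3: next(source) yields 29 (consumed and discarded).
Step 4: next(source) yields 25, assigned to out.
Therefore out = 25.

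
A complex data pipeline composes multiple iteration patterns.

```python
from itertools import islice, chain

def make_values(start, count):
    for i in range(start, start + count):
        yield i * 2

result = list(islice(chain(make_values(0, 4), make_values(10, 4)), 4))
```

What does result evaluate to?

Step 1: make_values(0, 4) yields [0, 2, 4, 6].
Step 2: make_values(10, 4) yields [20, 22, 24, 26].
Step 3: chain concatenates: [0, 2, 4, 6, 20, 22, 24, 26].
Step 4: islice takes first 4: [0, 2, 4, 6].
Therefore result = [0, 2, 4, 6].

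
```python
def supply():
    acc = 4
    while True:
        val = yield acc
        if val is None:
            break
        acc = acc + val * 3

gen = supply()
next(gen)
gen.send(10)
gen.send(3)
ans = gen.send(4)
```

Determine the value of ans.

Step 1: next() -> yield acc=4.
Step 2: send(10) -> val=10, acc = 4 + 10*3 = 34, yield 34.
Step 3: send(3) -> val=3, acc = 34 + 3*3 = 43, yield 43.
Step 4: send(4) -> val=4, acc = 43 + 4*3 = 55, yield 55.
Therefore ans = 55.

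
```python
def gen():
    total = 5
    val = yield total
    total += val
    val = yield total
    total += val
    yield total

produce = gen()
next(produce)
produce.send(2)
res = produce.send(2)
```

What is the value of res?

Step 1: next() -> yield total=5.
Step 2: send(2) -> val=2, total = 5+2 = 7, yield 7.
Step 3: send(2) -> val=2, total = 7+2 = 9, yield 9.
Therefore res = 9.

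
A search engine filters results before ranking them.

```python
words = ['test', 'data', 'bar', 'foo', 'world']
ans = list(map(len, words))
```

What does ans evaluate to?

Step 1: Map len() to each word:
  'test' -> 4
  'data' -> 4
  'bar' -> 3
  'foo' -> 3
  'world' -> 5
Therefore ans = [4, 4, 3, 3, 5].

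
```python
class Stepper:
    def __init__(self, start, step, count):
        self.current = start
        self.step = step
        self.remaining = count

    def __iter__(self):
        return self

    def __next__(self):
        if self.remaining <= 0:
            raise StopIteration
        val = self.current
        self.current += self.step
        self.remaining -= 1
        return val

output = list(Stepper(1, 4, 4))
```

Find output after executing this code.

Step 1: Stepper starts at 1, increments by 4, for 4 steps:
  Yield 1, then current += 4
  Yield 5, then current += 4
  Yield 9, then current += 4
  Yield 13, then current += 4
Therefore output = [1, 5, 9, 13].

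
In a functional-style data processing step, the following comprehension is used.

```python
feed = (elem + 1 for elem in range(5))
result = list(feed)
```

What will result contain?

Step 1: For each elem in range(5), compute elem+1:
  elem=0: 0+1 = 1
  elem=1: 1+1 = 2
  elem=2: 2+1 = 3
  elem=3: 3+1 = 4
  elem=4: 4+1 = 5
Therefore result = [1, 2, 3, 4, 5].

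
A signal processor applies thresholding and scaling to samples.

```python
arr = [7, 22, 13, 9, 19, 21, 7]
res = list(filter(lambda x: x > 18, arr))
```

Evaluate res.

Step 1: Filter elements > 18:
  7: removed
  22: kept
  13: removed
  9: removed
  19: kept
  21: kept
  7: removed
Therefore res = [22, 19, 21].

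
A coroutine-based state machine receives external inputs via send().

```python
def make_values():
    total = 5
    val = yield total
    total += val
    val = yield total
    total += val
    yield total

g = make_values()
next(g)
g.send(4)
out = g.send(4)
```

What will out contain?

Step 1: next() -> yield total=5.
Step 2: send(4) -> val=4, total = 5+4 = 9, yield 9.
Step 3: send(4) -> val=4, total = 9+4 = 13, yield 13.
Therefore out = 13.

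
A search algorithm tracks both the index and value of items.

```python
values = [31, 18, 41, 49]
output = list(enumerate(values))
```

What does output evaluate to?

Step 1: enumerate pairs each element with its index:
  (0, 31)
  (1, 18)
  (2, 41)
  (3, 49)
Therefore output = [(0, 31), (1, 18), (2, 41), (3, 49)].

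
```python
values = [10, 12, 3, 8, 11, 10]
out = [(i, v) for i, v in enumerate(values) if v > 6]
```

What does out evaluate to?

Step 1: Filter enumerate([10, 12, 3, 8, 11, 10]) keeping v > 6:
  (0, 10): 10 > 6, included
  (1, 12): 12 > 6, included
  (2, 3): 3 <= 6, excluded
  (3, 8): 8 > 6, included
  (4, 11): 11 > 6, included
  (5, 10): 10 > 6, included
Therefore out = [(0, 10), (1, 12), (3, 8), (4, 11), (5, 10)].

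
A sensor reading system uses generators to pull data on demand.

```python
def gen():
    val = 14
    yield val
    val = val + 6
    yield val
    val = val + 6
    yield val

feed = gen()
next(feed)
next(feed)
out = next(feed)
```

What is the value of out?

Step 1: Trace through generator execution:
  Yield 1: val starts at 14, yield 14
  Yield 2: val = 14 + 6 = 20, yield 20
  Yield 3: val = 20 + 6 = 26, yield 26
Step 2: First next() gets 14, second next() gets the second value, third next() yields 26.
Therefore out = 26.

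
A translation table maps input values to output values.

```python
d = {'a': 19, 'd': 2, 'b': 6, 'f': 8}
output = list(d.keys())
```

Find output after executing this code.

Step 1: d.keys() returns the dictionary keys in insertion order.
Therefore output = ['a', 'd', 'b', 'f'].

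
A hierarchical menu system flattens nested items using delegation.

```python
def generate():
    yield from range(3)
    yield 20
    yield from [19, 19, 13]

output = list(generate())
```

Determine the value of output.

Step 1: Trace yields in order:
  yield 0
  yield 1
  yield 2
  yield 20
  yield 19
  yield 19
  yield 13
Therefore output = [0, 1, 2, 20, 19, 19, 13].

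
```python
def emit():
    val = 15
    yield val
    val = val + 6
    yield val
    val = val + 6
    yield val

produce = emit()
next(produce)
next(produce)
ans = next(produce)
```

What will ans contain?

Step 1: Trace through generator execution:
  Yield 1: val starts at 15, yield 15
  Yield 2: val = 15 + 6 = 21, yield 21
  Yield 3: val = 21 + 6 = 27, yield 27
Step 2: First next() gets 15, second next() gets the second value, third next() yields 27.
Therefore ans = 27.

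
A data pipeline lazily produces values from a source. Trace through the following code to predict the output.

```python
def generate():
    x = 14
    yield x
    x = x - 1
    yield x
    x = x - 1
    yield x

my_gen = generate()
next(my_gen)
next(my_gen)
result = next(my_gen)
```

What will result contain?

Step 1: Trace through generator execution:
  Yield 1: x starts at 14, yield 14
  Yield 2: x = 14 - 1 = 13, yield 13
  Yield 3: x = 13 - 1 = 12, yield 12
Step 2: First next() gets 14, second next() gets the second value, third next() yields 12.
Therefore result = 12.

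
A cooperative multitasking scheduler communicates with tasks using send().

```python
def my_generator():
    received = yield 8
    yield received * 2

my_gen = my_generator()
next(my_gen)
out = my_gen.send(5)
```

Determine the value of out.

Step 1: next(my_gen) advances to first yield, producing 8.
Step 2: send(5) resumes, received = 5.
Step 3: yield received * 2 = 5 * 2 = 10.
Therefore out = 10.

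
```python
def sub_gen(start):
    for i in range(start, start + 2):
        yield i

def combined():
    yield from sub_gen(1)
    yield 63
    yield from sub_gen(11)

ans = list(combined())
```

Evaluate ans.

Step 1: combined() delegates to sub_gen(1):
  yield 1
  yield 2
Step 2: yield 63
Step 3: Delegates to sub_gen(11):
  yield 11
  yield 12
Therefore ans = [1, 2, 63, 11, 12].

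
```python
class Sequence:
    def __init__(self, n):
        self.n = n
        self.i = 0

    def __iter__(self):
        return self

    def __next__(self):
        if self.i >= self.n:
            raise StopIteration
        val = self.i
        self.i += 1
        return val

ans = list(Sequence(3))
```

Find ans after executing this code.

Step 1: Sequence(3) creates an iterator counting 0 to 2.
Step 2: list() consumes all values: [0, 1, 2].
Therefore ans = [0, 1, 2].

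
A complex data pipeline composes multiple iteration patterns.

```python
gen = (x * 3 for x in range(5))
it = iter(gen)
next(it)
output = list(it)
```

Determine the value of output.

Step 1: Generator produces [0, 3, 6, 9, 12].
Step 2: next(it) consumes first element (0).
Step 3: list(it) collects remaining: [3, 6, 9, 12].
Therefore output = [3, 6, 9, 12].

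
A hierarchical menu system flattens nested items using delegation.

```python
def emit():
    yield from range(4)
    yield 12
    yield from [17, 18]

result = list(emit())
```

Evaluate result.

Step 1: Trace yields in order:
  yield 0
  yield 1
  yield 2
  yield 3
  yield 12
  yield 17
  yield 18
Therefore result = [0, 1, 2, 3, 12, 17, 18].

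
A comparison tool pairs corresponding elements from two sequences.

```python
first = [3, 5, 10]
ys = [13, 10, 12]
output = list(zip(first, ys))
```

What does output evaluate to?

Step 1: zip pairs elements at same index:
  Index 0: (3, 13)
  Index 1: (5, 10)
  Index 2: (10, 12)
Therefore output = [(3, 13), (5, 10), (10, 12)].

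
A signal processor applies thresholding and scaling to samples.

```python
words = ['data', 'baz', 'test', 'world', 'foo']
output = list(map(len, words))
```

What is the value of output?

Step 1: Map len() to each word:
  'data' -> 4
  'baz' -> 3
  'test' -> 4
  'world' -> 5
  'foo' -> 3
Therefore output = [4, 3, 4, 5, 3].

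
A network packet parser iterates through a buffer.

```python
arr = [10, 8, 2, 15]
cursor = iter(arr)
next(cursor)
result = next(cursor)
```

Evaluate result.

Step 1: Create iterator over [10, 8, 2, 15].
Step 2: next() consumes 10.
Step 3: next() returns 8.
Therefore result = 8.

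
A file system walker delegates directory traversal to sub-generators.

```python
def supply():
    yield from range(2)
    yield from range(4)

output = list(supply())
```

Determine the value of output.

Step 1: Trace yields in order:
  yield 0
  yield 1
  yield 0
  yield 1
  yield 2
  yield 3
Therefore output = [0, 1, 0, 1, 2, 3].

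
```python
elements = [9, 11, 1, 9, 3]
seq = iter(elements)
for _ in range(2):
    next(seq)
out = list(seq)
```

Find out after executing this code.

Step 1: Create iterator over [9, 11, 1, 9, 3].
Step 2: Advance 2 positions (consuming [9, 11]).
Step 3: list() collects remaining elements: [1, 9, 3].
Therefore out = [1, 9, 3].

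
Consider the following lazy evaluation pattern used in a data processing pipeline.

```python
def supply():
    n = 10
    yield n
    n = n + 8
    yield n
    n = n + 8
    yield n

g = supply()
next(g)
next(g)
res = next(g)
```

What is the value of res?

Step 1: Trace through generator execution:
  Yield 1: n starts at 10, yield 10
  Yield 2: n = 10 + 8 = 18, yield 18
  Yield 3: n = 18 + 8 = 26, yield 26
Step 2: First next() gets 10, second next() gets the second value, third next() yields 26.
Therefore res = 26.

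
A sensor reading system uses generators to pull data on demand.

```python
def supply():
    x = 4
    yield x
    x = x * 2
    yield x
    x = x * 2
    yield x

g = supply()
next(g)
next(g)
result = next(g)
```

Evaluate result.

Step 1: Trace through generator execution:
  Yield 1: x starts at 4, yield 4
  Yield 2: x = 4 * 2 = 8, yield 8
  Yield 3: x = 8 * 2 = 16, yield 16
Step 2: First next() gets 4, second next() gets the second value, third next() yields 16.
Therefore result = 16.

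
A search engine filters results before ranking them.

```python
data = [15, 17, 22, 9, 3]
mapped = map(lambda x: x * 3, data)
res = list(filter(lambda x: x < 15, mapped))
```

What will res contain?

Step 1: Map x * 3:
  15 -> 45
  17 -> 51
  22 -> 66
  9 -> 27
  3 -> 9
Step 2: Filter for < 15:
  45: removed
  51: removed
  66: removed
  27: removed
  9: kept
Therefore res = [9].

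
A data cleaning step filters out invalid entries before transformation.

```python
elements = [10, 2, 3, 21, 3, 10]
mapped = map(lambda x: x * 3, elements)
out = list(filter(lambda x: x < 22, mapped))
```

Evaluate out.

Step 1: Map x * 3:
  10 -> 30
  2 -> 6
  3 -> 9
  21 -> 63
  3 -> 9
  10 -> 30
Step 2: Filter for < 22:
  30: removed
  6: kept
  9: kept
  63: removed
  9: kept
  30: removed
Therefore out = [6, 9, 9].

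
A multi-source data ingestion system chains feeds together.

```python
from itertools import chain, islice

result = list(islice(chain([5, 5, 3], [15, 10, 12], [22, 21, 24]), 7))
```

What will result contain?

Step 1: chain([5, 5, 3], [15, 10, 12], [22, 21, 24]) = [5, 5, 3, 15, 10, 12, 22, 21, 24].
Step 2: islice takes first 7 elements: [5, 5, 3, 15, 10, 12, 22].
Therefore result = [5, 5, 3, 15, 10, 12, 22].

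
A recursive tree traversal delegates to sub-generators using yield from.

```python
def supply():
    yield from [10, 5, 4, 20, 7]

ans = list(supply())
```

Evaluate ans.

Step 1: yield from delegates to the iterable, yielding each element.
Step 2: Collected values: [10, 5, 4, 20, 7].
Therefore ans = [10, 5, 4, 20, 7].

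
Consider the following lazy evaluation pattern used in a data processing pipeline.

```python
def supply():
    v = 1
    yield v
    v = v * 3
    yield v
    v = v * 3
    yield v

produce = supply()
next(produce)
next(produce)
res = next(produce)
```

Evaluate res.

Step 1: Trace through generator execution:
  Yield 1: v starts at 1, yield 1
  Yield 2: v = 1 * 3 = 3, yield 3
  Yield 3: v = 3 * 3 = 9, yield 9
Step 2: First next() gets 1, second next() gets the second value, third next() yields 9.
Therefore res = 9.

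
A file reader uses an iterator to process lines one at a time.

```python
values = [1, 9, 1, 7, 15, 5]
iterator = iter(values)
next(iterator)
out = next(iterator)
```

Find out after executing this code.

Step 1: Create iterator over [1, 9, 1, 7, 15, 5].
Step 2: next() consumes 1.
Step 3: next() returns 9.
Therefore out = 9.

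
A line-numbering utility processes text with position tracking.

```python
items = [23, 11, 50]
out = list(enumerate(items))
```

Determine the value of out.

Step 1: enumerate pairs each element with its index:
  (0, 23)
  (1, 11)
  (2, 50)
Therefore out = [(0, 23), (1, 11), (2, 50)].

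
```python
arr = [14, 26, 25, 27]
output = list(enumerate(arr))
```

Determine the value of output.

Step 1: enumerate pairs each element with its index:
  (0, 14)
  (1, 26)
  (2, 25)
  (3, 27)
Therefore output = [(0, 14), (1, 26), (2, 25), (3, 27)].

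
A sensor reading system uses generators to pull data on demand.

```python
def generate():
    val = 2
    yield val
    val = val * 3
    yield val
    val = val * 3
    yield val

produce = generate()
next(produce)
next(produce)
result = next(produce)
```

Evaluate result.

Step 1: Trace through generator execution:
  Yield 1: val starts at 2, yield 2
  Yield 2: val = 2 * 3 = 6, yield 6
  Yield 3: val = 6 * 3 = 18, yield 18
Step 2: First next() gets 2, second next() gets the second value, third next() yields 18.
Therefore result = 18.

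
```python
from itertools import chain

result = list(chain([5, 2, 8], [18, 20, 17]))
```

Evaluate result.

Step 1: chain() concatenates iterables: [5, 2, 8] + [18, 20, 17].
Therefore result = [5, 2, 8, 18, 20, 17].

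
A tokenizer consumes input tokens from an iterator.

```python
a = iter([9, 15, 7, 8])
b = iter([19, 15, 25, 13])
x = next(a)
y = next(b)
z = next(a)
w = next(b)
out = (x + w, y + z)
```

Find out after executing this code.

Step 1: a iterates [9, 15, 7, 8], b iterates [19, 15, 25, 13].
Step 2: x = next(a) = 9, y = next(b) = 19.
Step 3: z = next(a) = 15, w = next(b) = 15.
Step 4: out = (9 + 15, 19 + 15) = (24, 34).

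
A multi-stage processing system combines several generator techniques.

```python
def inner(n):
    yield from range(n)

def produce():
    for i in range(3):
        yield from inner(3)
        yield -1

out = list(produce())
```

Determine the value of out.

Step 1: For each i in range(3):
  i=0: yield from inner(3) -> [0, 1, 2], then yield -1
  i=1: yield from inner(3) -> [0, 1, 2], then yield -1
  i=2: yield from inner(3) -> [0, 1, 2], then yield -1
Therefore out = [0, 1, 2, -1, 0, 1, 2, -1, 0, 1, 2, -1].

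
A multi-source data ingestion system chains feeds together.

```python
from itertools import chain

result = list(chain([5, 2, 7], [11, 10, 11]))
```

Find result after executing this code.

Step 1: chain() concatenates iterables: [5, 2, 7] + [11, 10, 11].
Therefore result = [5, 2, 7, 11, 10, 11].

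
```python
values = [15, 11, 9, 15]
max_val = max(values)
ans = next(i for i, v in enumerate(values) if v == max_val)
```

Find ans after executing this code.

Step 1: max([15, 11, 9, 15]) = 15.
Step 2: Find first index where value == 15:
  Index 0: 15 == 15, found!
Therefore ans = 0.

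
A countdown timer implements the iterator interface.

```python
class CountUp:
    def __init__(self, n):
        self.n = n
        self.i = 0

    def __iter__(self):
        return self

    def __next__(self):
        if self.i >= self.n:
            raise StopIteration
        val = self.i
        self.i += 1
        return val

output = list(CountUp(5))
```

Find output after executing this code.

Step 1: CountUp(5) creates an iterator counting 0 to 4.
Step 2: list() consumes all values: [0, 1, 2, 3, 4].
Therefore output = [0, 1, 2, 3, 4].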